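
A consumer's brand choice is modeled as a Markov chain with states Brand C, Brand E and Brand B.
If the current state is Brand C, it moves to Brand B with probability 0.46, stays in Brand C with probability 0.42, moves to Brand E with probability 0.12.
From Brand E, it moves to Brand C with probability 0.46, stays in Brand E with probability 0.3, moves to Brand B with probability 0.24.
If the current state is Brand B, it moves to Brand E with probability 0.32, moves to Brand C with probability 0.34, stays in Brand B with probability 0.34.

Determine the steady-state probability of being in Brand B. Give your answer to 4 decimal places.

0.3645

Let the stationary distribution be π with π = πP and π_1 + π_2 + π_3 = 1.
π_1 = 0.42·π_1 + 0.46·π_2 + 0.34·π_3
π_2 = 0.12·π_1 + 0.3·π_2 + 0.32·π_3
Solving with the normalization constraint gives π = (0.4002, 0.2352, 0.3645).
So the stationary probability of Brand B is 0.3645.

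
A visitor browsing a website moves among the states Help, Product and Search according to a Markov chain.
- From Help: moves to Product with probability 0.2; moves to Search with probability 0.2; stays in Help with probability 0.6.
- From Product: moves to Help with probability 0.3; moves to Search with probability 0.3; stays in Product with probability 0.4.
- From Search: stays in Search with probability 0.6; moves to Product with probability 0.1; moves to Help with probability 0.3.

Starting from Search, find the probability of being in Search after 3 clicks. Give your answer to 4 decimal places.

0.3960

Propagate the distribution vector 3 clicks from Search.
After 0 clicks: (0.0000, 0.0000, 1.0000)
After 1 click: (0.3000, 0.1000, 0.6000)
After 2 clicks: (0.3900, 0.1600, 0.4500)
After 3 clicks: (0.4170, 0.1870, 0.3960)
P(in Search after 3 clicks) = 0.3960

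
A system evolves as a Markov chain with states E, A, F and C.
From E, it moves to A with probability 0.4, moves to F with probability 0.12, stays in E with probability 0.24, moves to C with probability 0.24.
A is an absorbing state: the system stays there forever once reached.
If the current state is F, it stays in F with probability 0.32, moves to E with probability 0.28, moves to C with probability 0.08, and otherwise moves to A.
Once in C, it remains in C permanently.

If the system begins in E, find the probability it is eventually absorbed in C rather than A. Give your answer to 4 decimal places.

Let h(s) be the probability of absorption at C starting from transient state s. Then h(C) = 1 and h(A) = 0. By first-step analysis:
h(E) = 0.24·h(E) + 0.4·0 + 0.12·h(F) + 0.24·1
h(F) = 0.28·h(E) + 0.32·0 + 0.32·h(F) + 0.08·1
Solving: h(E) = 0.3576, h(F) = 0.2649.
Starting from E, the probability is 0.3576.

0.3576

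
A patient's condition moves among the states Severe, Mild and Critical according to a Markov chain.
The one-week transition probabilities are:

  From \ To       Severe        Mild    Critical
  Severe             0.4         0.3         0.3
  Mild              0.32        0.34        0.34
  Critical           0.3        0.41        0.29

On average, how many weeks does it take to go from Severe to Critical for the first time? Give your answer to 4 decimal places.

3.2000

Let t(s) be the expected number of weeks to first reach Critical from state s, with t(Critical) = 0. Conditioning on the first week:
t(Severe) = 1 + 0.4·t(Severe) + 0.3·t(Mild)
t(Mild) = 1 + 0.32·t(Severe) + 0.34·t(Mild)
Solving: t(Severe) = 3.2000, t(Mild) = 3.0667.
Expected weeks from Severe to Critical: 3.2000.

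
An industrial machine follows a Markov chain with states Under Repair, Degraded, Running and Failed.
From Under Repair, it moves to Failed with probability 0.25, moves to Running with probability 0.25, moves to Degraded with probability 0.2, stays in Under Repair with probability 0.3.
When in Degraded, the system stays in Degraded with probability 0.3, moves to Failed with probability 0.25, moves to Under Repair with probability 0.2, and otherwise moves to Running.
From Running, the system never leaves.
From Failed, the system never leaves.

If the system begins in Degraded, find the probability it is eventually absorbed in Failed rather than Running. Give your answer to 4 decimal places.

Let h(s) be the probability of absorption at Failed starting from transient state s. Then h(Failed) = 1 and h(Running) = 0. By first-step analysis:
h(Under Repair) = 0.3·h(Under Repair) + 0.2·h(Degraded) + 0.25·0 + 0.25·1
h(Degraded) = 0.2·h(Under Repair) + 0.3·h(Degraded) + 0.25·0 + 0.25·1
Solving: h(Under Repair) = 0.5000, h(Degraded) = 0.5000.
Starting from Degraded, the probability is 0.5000.

0.5000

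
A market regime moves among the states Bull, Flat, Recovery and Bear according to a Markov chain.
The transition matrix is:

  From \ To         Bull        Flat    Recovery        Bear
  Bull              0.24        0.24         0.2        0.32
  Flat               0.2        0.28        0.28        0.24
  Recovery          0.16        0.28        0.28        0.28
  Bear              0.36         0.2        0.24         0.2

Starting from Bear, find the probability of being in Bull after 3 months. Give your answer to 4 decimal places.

0.2430

Propagate the distribution vector 3 months from Bear.
After 0 months: (0.0000, 0.0000, 0.0000, 1.0000)
After 1 month: (0.3600, 0.2000, 0.2400, 0.2000)
After 2 months: (0.2368, 0.2496, 0.2432, 0.2704)
After 3 months: (0.2430, 0.2489, 0.2502, 0.2579)
P(in Bull after 3 months) = 0.2430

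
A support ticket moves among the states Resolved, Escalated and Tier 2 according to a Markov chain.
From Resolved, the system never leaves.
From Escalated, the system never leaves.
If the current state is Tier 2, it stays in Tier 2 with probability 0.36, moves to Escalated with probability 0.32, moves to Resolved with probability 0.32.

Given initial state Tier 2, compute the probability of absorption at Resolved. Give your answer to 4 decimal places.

0.5000

Let h(s) be the probability of absorption at Resolved starting from transient state s. Then h(Resolved) = 1 and h(Escalated) = 0. By first-step analysis:
h(Tier 2) = 0.32·1 + 0.32·0 + 0.36·h(Tier 2)
Solving: h(Tier 2) = 0.5000.
Starting from Tier 2, the probability is 0.5000.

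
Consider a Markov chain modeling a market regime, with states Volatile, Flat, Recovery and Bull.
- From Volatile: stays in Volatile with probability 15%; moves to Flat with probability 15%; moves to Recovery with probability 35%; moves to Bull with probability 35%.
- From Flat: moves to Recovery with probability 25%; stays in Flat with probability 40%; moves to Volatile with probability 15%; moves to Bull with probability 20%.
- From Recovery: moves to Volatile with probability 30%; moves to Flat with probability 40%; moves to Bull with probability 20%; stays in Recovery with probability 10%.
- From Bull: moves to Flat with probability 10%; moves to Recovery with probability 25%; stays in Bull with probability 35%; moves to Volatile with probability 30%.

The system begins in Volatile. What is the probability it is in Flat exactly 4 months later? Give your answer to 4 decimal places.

Propagate the distribution vector 4 months from Volatile.
After 0 months: (1.0000, 0.0000, 0.0000, 0.0000)
After 1 month: (0.1500, 0.1500, 0.3500, 0.3500)
After 2 months: (0.2550, 0.2575, 0.2125, 0.2750)
After 3 months: (0.2231, 0.2538, 0.2436, 0.2795)
After 4 months: (0.2285, 0.2604, 0.2358, 0.2754)
P(in Flat after 4 months) = 0.2604

0.2604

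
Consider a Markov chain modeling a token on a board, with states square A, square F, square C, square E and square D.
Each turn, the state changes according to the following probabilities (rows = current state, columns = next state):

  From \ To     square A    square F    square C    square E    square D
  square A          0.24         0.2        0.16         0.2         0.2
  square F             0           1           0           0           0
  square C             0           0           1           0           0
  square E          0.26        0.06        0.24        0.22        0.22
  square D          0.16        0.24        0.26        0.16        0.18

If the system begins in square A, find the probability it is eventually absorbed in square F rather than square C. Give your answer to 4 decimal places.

Let h(s) be the probability of absorption at square F starting from transient state s. Then h(square F) = 1 and h(square C) = 0. By first-step analysis:
h(square A) = 0.24·h(square A) + 0.2·1 + 0.16·0 + 0.2·h(square E) + 0.2·h(square D)
h(square E) = 0.26·h(square A) + 0.06·1 + 0.24·0 + 0.22·h(square E) + 0.22·h(square D)
h(square D) = 0.16·h(square A) + 0.24·1 + 0.26·0 + 0.16·h(square E) + 0.18·h(square D)
Solving: h(square A) = 0.4799, h(square E) = 0.3660, h(square D) = 0.4577.
Starting from square A, the probability is 0.4799.

0.4799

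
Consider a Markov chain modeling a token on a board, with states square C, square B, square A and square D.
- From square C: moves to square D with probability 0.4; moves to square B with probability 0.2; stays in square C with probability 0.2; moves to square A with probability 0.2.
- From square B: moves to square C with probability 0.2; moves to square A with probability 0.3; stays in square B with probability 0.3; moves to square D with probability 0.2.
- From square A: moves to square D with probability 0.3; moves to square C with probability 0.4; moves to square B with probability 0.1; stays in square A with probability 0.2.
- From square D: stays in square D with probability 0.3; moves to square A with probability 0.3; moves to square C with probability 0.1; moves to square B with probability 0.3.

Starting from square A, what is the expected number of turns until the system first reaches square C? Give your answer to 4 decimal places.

3.6123

Let t(s) be the expected number of turns to first reach square C from state s, with t(square C) = 0. Conditioning on the first turn:
t(square B) = 1 + 0.3·t(square B) + 0.3·t(square A) + 0.2·t(square D)
t(square A) = 1 + 0.1·t(square B) + 0.2·t(square A) + 0.3·t(square D)
t(square D) = 1 + 0.3·t(square B) + 0.3·t(square A) + 0.3·t(square D)
Solving: t(square B) = 4.3612, t(square A) = 3.6123, t(square D) = 4.8458.
Expected turns from square A to square C: 3.6123.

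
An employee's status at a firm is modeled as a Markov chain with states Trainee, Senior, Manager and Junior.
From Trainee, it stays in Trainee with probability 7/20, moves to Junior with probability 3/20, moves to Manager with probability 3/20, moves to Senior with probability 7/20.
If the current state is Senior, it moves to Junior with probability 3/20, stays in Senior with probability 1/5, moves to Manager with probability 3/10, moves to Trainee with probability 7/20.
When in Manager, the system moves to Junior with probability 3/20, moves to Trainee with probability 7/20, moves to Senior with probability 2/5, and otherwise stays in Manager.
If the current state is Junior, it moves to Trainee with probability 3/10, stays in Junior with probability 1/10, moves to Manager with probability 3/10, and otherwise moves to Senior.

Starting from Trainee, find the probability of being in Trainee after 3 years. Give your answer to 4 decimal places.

0.3429

Propagate the distribution vector 3 years from Trainee.
After 0 years: (1.0000, 0.0000, 0.0000, 0.0000)
After 1 year: (0.3500, 0.3500, 0.1500, 0.1500)
After 2 years: (0.3425, 0.2975, 0.2175, 0.1425)
After 3 years: (0.3429, 0.3091, 0.2051, 0.1429)
P(in Trainee after 3 years) = 0.3429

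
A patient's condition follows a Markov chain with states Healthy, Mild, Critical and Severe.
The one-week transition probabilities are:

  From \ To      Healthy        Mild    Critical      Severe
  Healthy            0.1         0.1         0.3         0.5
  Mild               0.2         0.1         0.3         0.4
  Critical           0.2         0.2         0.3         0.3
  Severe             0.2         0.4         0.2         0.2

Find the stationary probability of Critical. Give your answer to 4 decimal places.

0.2674

Let the stationary distribution be π with π = πP and π_1 + π_2 + π_3 + π_4 = 1.
π_1 = 0.1·π_1 + 0.2·π_2 + 0.2·π_3 + 0.2·π_4
π_2 = 0.1·π_1 + 0.1·π_2 + 0.2·π_3 + 0.4·π_4
π_3 = 0.3·π_1 + 0.3·π_2 + 0.3·π_3 + 0.2·π_4
Solving with the normalization constraint gives π = (0.1818, 0.2246, 0.2674, 0.3262).
So the stationary probability of Critical is 0.2674.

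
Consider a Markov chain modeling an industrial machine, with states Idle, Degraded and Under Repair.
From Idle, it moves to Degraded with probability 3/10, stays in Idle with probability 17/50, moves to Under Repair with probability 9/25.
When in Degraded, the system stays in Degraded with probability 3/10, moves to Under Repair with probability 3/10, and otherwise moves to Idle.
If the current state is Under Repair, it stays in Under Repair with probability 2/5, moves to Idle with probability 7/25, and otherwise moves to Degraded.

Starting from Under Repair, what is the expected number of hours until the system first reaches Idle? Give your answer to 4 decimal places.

Let t(s) be the expected number of hours to first reach Idle from state s, with t(Idle) = 0. Conditioning on the first hour:
t(Degraded) = 1 + 0.3·t(Degraded) + 0.3·t(Under Repair)
t(Under Repair) = 1 + 0.32·t(Degraded) + 0.4·t(Under Repair)
Solving: t(Degraded) = 2.7778, t(Under Repair) = 3.1481.
Expected hours from Under Repair to Idle: 3.1481.

3.1481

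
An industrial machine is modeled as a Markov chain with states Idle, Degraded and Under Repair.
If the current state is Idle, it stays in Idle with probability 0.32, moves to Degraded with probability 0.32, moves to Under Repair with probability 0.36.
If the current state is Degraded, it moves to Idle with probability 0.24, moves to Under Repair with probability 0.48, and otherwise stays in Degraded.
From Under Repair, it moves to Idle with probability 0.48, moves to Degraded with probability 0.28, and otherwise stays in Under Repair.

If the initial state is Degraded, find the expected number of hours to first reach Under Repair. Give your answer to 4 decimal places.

Let t(s) be the expected number of hours to first reach Under Repair from state s, with t(Under Repair) = 0. Conditioning on the first hour:
t(Idle) = 1 + 0.32·t(Idle) + 0.32·t(Degraded)
t(Degraded) = 1 + 0.24·t(Idle) + 0.28·t(Degraded)
Solving: t(Idle) = 2.5194, t(Degraded) = 2.2287.
Expected hours from Degraded to Under Repair: 2.2287.

2.2287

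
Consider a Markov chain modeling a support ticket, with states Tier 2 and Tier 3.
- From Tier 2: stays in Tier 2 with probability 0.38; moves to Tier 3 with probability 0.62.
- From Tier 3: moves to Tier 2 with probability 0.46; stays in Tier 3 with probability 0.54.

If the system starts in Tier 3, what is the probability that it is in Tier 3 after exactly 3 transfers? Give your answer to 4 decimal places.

Propagate the distribution vector 3 transfers from Tier 3.
After 0 transfers: (0.0000, 1.0000)
After 1 transfer: (0.4600, 0.5400)
After 2 transfers: (0.4232, 0.5768)
After 3 transfers: (0.4261, 0.5739)
P(in Tier 3 after 3 transfers) = 0.5739

0.5739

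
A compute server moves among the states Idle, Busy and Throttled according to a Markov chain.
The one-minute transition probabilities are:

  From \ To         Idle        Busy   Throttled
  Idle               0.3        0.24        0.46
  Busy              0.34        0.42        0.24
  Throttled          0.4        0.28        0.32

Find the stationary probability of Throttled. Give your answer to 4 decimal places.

0.3438

Let the stationary distribution be π with π = πP and π_1 + π_2 + π_3 = 1.
π_1 = 0.3·π_1 + 0.34·π_2 + 0.4·π_3
π_2 = 0.24·π_1 + 0.42·π_2 + 0.28·π_3
Solving with the normalization constraint gives π = (0.3468, 0.3095, 0.3438).
So the stationary probability of Throttled is 0.3438.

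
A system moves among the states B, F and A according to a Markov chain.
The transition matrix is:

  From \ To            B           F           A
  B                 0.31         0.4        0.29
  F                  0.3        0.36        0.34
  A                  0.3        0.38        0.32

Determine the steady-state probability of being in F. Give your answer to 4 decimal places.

Let the stationary distribution be π with π = πP and π_1 + π_2 + π_3 = 1.
π_1 = 0.31·π_1 + 0.3·π_2 + 0.3·π_3
π_2 = 0.4·π_1 + 0.36·π_2 + 0.38·π_3
Solving with the normalization constraint gives π = (0.3030, 0.3785, 0.3185).
So the stationary probability of F is 0.3785.

0.3785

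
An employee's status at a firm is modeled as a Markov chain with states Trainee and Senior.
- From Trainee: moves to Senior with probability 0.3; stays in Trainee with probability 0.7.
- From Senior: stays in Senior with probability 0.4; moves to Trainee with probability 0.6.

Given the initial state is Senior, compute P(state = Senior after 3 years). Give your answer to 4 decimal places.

Propagate the distribution vector 3 years from Senior.
After 0 years: (0.0000, 1.0000)
After 1 year: (0.6000, 0.4000)
After 2 years: (0.6600, 0.3400)
After 3 years: (0.6660, 0.3340)
P(in Senior after 3 years) = 0.3340

0.3340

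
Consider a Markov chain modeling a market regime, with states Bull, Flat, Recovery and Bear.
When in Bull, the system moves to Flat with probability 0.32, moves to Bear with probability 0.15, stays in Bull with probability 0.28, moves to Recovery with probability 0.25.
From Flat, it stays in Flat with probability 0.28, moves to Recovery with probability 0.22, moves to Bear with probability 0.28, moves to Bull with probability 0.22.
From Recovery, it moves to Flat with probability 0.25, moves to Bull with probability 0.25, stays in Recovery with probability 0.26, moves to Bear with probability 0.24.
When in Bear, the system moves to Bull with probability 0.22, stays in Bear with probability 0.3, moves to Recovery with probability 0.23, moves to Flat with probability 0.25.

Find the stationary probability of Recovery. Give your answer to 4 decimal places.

Let the stationary distribution be π with π = πP and π_1 + π_2 + π_3 + π_4 = 1.
π_1 = 0.28·π_1 + 0.22·π_2 + 0.25·π_3 + 0.22·π_4
π_2 = 0.32·π_1 + 0.28·π_2 + 0.25·π_3 + 0.25·π_4
π_3 = 0.25·π_1 + 0.22·π_2 + 0.26·π_3 + 0.23·π_4
Solving with the normalization constraint gives π = (0.2417, 0.2752, 0.2393, 0.2439).
So the stationary probability of Recovery is 0.2393.

0.2393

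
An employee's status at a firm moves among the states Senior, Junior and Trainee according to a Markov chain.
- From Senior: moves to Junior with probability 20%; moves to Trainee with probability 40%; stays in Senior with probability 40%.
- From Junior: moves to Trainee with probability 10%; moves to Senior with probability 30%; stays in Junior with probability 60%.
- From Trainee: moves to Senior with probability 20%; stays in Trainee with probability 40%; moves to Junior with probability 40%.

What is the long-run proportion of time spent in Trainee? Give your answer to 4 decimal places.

Let the stationary distribution be π with π = πP and π_1 + π_2 + π_3 = 1.
π_1 = 0.4·π_1 + 0.3·π_2 + 0.2·π_3
π_2 = 0.2·π_1 + 0.6·π_2 + 0.4·π_3
Solving with the normalization constraint gives π = (0.3030, 0.4242, 0.2727).
So the stationary probability of Trainee is 0.2727.

0.2727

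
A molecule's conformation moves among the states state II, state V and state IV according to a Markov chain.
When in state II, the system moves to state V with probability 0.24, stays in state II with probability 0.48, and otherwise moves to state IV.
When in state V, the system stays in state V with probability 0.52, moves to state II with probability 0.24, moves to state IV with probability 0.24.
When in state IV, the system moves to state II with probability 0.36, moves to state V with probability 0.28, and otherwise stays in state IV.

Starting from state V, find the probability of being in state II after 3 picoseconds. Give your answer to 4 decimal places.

0.3517

Propagate the distribution vector 3 picoseconds from state V.
After 0 picoseconds: (0.0000, 1.0000, 0.0000)
After 1 picosecond: (0.2400, 0.5200, 0.2400)
After 2 picoseconds: (0.3264, 0.3952, 0.2784)
After 3 picoseconds: (0.3517, 0.3618, 0.2865)
P(in state II after 3 picoseconds) = 0.3517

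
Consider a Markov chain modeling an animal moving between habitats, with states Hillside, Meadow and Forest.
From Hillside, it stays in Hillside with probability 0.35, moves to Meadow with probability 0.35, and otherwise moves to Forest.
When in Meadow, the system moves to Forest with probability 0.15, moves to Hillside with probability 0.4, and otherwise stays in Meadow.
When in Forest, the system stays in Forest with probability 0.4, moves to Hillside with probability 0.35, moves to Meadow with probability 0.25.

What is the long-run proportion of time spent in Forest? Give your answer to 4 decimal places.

Let the stationary distribution be π with π = πP and π_1 + π_2 + π_3 = 1.
π_1 = 0.35·π_1 + 0.4·π_2 + 0.35·π_3
π_2 = 0.35·π_1 + 0.45·π_2 + 0.25·π_3
Solving with the normalization constraint gives π = (0.3679, 0.3585, 0.2736).
So the stationary probability of Forest is 0.2736.

0.2736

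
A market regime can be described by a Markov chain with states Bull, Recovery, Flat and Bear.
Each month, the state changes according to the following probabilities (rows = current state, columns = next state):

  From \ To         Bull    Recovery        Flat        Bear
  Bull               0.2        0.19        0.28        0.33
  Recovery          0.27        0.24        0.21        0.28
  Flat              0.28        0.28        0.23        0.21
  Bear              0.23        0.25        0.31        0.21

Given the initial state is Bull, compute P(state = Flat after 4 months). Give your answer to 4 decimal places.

0.2580

Propagate the distribution vector 4 months from Bull.
After 0 months: (1.0000, 0.0000, 0.0000, 0.0000)
After 1 month: (0.2000, 0.1900, 0.2800, 0.3300)
After 2 months: (0.2456, 0.2445, 0.2626, 0.2473)
After 3 months: (0.2455, 0.2407, 0.2572, 0.2566)
After 4 months: (0.2451, 0.2406, 0.2580, 0.2563)
P(in Flat after 4 months) = 0.2580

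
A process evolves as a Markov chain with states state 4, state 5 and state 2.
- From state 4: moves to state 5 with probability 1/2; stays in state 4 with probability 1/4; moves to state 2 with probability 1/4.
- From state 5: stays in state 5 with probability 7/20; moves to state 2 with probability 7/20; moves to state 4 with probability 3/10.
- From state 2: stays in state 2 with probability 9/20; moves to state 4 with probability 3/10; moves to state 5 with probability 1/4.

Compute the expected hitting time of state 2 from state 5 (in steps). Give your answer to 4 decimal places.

Let t(s) be the expected number of steps to first reach state 2 from state s, with t(state 2) = 0. Conditioning on the first step:
t(state 4) = 1 + 0.25·t(state 4) + 0.5·t(state 5)
t(state 5) = 1 + 0.3·t(state 4) + 0.35·t(state 5)
Solving: t(state 4) = 3.4074, t(state 5) = 3.1111.
Expected steps from state 5 to state 2: 3.1111.

3.1111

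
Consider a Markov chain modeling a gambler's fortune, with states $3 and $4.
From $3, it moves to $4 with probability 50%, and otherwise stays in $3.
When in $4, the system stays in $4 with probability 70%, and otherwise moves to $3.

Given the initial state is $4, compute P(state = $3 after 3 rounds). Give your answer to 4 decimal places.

0.3720

Propagate the distribution vector 3 rounds from $4.
After 0 rounds: (0.0000, 1.0000)
After 1 round: (0.3000, 0.7000)
After 2 rounds: (0.3600, 0.6400)
After 3 rounds: (0.3720, 0.6280)
P(in $3 after 3 rounds) = 0.3720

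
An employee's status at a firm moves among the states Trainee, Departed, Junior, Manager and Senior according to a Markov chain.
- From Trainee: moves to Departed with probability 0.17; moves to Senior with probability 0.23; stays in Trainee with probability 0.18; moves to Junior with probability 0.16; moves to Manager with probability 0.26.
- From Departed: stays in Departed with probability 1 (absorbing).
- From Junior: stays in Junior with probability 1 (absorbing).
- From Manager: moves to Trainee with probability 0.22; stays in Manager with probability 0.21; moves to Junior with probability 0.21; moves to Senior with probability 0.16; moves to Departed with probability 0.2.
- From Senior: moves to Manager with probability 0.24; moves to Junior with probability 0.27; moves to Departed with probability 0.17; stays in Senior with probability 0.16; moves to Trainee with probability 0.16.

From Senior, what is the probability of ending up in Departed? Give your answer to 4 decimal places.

0.4284

Let h(s) be the probability of absorption at Departed starting from transient state s. Then h(Departed) = 1 and h(Junior) = 0. By first-step analysis:
h(Trainee) = 0.18·h(Trainee) + 0.17·1 + 0.16·0 + 0.26·h(Manager) + 0.23·h(Senior)
h(Manager) = 0.22·h(Trainee) + 0.2·1 + 0.21·0 + 0.21·h(Manager) + 0.16·h(Senior)
h(Senior) = 0.16·h(Trainee) + 0.17·1 + 0.27·0 + 0.24·h(Manager) + 0.16·h(Senior)
Solving: h(Trainee) = 0.4774, h(Manager) = 0.4729, h(Senior) = 0.4284.
Starting from Senior, the probability is 0.4284.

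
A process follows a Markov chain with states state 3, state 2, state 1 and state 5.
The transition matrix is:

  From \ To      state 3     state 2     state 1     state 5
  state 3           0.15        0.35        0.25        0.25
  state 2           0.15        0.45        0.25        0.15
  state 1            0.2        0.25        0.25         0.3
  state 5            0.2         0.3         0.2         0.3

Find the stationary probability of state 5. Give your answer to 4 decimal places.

Let the stationary distribution be π with π = πP and π_1 + π_2 + π_3 + π_4 = 1.
π_1 = 0.15·π_1 + 0.15·π_2 + 0.2·π_3 + 0.2·π_4
π_2 = 0.35·π_1 + 0.45·π_2 + 0.25·π_3 + 0.3·π_4
π_3 = 0.25·π_1 + 0.25·π_2 + 0.25·π_3 + 0.2·π_4
Solving with the normalization constraint gives π = (0.1738, 0.3492, 0.2381, 0.2389).
So the stationary probability of state 5 is 0.2389.

0.2389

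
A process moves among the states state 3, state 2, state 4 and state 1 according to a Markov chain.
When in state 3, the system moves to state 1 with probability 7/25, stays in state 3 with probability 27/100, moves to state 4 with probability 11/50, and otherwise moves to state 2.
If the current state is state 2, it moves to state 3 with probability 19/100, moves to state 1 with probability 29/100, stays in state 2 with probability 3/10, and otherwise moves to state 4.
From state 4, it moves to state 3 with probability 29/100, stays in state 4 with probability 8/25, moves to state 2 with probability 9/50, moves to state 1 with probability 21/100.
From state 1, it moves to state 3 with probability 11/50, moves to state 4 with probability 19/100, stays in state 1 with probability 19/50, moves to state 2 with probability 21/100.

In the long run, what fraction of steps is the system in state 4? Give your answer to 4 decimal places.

Let the stationary distribution be π with π = πP and π_1 + π_2 + π_3 + π_4 = 1.
π_1 = 0.27·π_1 + 0.19·π_2 + 0.29·π_3 + 0.22·π_4
π_2 = 0.23·π_1 + 0.3·π_2 + 0.18·π_3 + 0.21·π_4
π_3 = 0.22·π_1 + 0.22·π_2 + 0.32·π_3 + 0.19·π_4
Solving with the normalization constraint gives π = (0.2417, 0.2283, 0.2346, 0.2954).
So the stationary probability of state 4 is 0.2346.

0.2346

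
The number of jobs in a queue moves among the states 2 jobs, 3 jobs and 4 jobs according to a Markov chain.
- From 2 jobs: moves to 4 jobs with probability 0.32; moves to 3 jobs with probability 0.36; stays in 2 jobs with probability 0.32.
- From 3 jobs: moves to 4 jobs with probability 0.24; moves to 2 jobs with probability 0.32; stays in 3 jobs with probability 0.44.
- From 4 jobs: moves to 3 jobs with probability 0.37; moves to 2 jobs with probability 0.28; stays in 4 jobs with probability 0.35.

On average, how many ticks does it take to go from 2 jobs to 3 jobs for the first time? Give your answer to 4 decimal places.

Let t(s) be the expected number of ticks to first reach 3 jobs from state s, with t(3 jobs) = 0. Conditioning on the first tick:
t(2 jobs) = 1 + 0.32·t(2 jobs) + 0.32·t(4 jobs)
t(4 jobs) = 1 + 0.28·t(2 jobs) + 0.35·t(4 jobs)
Solving: t(2 jobs) = 2.7526, t(4 jobs) = 2.7242.
Expected ticks from 2 jobs to 3 jobs: 2.7526.

2.7526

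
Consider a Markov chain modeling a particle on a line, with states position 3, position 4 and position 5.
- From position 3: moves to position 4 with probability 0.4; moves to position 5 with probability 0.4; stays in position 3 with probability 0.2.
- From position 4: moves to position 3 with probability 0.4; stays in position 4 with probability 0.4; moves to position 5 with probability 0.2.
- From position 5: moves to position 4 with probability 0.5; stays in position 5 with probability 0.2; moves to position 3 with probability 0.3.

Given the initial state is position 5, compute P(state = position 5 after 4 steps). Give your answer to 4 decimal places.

0.2620

Propagate the distribution vector 4 steps from position 5.
After 0 steps: (0.0000, 0.0000, 1.0000)
After 1 step: (0.3000, 0.5000, 0.2000)
After 2 steps: (0.3200, 0.4200, 0.2600)
After 3 steps: (0.3100, 0.4260, 0.2640)
After 4 steps: (0.3116, 0.4264, 0.2620)
P(in position 5 after 4 steps) = 0.2620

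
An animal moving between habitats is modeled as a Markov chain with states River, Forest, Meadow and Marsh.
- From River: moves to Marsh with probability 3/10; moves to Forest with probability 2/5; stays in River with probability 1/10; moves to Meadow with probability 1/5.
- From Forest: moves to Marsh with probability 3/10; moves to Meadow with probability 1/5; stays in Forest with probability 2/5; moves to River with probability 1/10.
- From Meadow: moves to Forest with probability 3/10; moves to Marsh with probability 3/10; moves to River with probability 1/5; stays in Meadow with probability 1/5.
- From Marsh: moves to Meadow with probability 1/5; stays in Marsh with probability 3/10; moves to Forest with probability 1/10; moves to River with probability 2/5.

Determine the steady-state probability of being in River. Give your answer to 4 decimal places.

0.2100

Let the stationary distribution be π with π = πP and π_1 + π_2 + π_3 + π_4 = 1.
π_1 = 0.1·π_1 + 0.1·π_2 + 0.2·π_3 + 0.4·π_4
π_2 = 0.4·π_1 + 0.4·π_2 + 0.3·π_3 + 0.1·π_4
π_3 = 0.2·π_1 + 0.2·π_2 + 0.2·π_3 + 0.2·π_4
Solving with the normalization constraint gives π = (0.2100, 0.2900, 0.2000, 0.3000).
So the stationary probability of River is 0.2100.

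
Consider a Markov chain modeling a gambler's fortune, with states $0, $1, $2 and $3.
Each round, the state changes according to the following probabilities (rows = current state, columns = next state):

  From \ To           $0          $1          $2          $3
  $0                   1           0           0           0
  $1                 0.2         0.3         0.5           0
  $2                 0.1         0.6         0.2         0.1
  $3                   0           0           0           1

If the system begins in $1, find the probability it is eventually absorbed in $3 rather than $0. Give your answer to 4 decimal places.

Let h(s) be the probability of absorption at $3 starting from transient state s. Then h($3) = 1 and h($0) = 0. By first-step analysis:
h($1) = 0.2·0 + 0.3·h($1) + 0.5·h($2)
h($2) = 0.1·0 + 0.6·h($1) + 0.2·h($2) + 0.1·1
Solving: h($1) = 0.1923, h($2) = 0.2692.
Starting from $1, the probability is 0.1923.

0.1923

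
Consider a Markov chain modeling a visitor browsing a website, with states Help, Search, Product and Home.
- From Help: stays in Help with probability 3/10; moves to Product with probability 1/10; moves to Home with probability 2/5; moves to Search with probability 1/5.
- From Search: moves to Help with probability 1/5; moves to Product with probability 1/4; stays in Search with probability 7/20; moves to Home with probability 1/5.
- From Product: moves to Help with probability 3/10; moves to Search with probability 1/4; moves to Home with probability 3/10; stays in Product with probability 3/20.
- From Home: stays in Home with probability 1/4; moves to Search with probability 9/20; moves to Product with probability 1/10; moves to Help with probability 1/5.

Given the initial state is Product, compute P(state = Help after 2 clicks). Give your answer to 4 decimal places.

Propagate the distribution vector 2 clicks from Product.
After 0 clicks: (0.0000, 0.0000, 1.0000, 0.0000)
After 1 click: (0.3000, 0.2500, 0.1500, 0.3000)
After 2 clicks: (0.2450, 0.3200, 0.1450, 0.2900)
P(in Help after 2 clicks) = 0.2450

0.2450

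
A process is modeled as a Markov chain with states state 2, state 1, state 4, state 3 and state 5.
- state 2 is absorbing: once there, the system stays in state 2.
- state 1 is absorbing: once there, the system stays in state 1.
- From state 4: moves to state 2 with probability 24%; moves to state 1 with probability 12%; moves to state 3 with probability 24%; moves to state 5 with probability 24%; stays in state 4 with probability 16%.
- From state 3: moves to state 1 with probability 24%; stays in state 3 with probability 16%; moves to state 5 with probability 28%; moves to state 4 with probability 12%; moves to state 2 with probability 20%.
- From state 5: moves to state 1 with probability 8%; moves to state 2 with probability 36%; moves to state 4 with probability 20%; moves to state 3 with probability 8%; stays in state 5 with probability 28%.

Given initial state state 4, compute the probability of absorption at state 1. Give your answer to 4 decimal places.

0.3333

Let h(s) be the probability of absorption at state 1 starting from transient state s. Then h(state 1) = 1 and h(state 2) = 0. By first-step analysis:
h(state 4) = 0.24·0 + 0.12·1 + 0.16·h(state 4) + 0.24·h(state 3) + 0.24·h(state 5)
h(state 3) = 0.2·0 + 0.24·1 + 0.12·h(state 4) + 0.16·h(state 3) + 0.28·h(state 5)
h(state 5) = 0.36·0 + 0.08·1 + 0.2·h(state 4) + 0.08·h(state 3) + 0.28·h(state 5)
Solving: h(state 4) = 0.3333, h(state 3) = 0.4167, h(state 5) = 0.2500.
Starting from state 4, the probability is 0.3333.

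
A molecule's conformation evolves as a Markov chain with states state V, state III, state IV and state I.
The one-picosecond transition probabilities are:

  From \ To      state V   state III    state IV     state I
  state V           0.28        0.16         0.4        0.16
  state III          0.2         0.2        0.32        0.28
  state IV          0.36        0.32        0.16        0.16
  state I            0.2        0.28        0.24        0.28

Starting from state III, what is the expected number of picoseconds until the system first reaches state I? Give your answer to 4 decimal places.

Let t(s) be the expected number of picoseconds to first reach state I from state s, with t(state I) = 0. Conditioning on the first picosecond:
t(state V) = 1 + 0.28·t(state V) + 0.16·t(state III) + 0.4·t(state IV)
t(state III) = 1 + 0.2·t(state V) + 0.2·t(state III) + 0.32·t(state IV)
t(state IV) = 1 + 0.36·t(state V) + 0.32·t(state III) + 0.16·t(state IV)
Solving: t(state V) = 5.3714, t(state III) = 4.7071, t(state IV) = 5.2857.
Expected picoseconds from state III to state I: 4.7071.

4.7071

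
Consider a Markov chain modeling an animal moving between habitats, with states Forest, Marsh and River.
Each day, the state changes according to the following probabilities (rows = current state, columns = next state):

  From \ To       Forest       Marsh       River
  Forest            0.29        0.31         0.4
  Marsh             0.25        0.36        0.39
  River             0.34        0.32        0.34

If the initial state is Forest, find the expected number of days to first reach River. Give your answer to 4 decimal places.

2.5206

Let t(s) be the expected number of days to first reach River from state s, with t(River) = 0. Conditioning on the first day:
t(Forest) = 1 + 0.29·t(Forest) + 0.31·t(Marsh)
t(Marsh) = 1 + 0.25·t(Forest) + 0.36·t(Marsh)
Solving: t(Forest) = 2.5206, t(Marsh) = 2.5471.
Expected days from Forest to River: 2.5206.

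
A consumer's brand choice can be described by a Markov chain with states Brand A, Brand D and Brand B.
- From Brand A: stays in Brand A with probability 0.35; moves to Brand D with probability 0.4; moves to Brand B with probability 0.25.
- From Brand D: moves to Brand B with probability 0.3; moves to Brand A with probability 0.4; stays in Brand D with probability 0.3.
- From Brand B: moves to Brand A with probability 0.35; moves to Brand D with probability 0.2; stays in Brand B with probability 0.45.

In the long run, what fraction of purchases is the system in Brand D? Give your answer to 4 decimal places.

Let the stationary distribution be π with π = πP and π_1 + π_2 + π_3 = 1.
π_1 = 0.35·π_1 + 0.4·π_2 + 0.35·π_3
π_2 = 0.4·π_1 + 0.3·π_2 + 0.2·π_3
Solving with the normalization constraint gives π = (0.3652, 0.3034, 0.3315).
So the stationary probability of Brand D is 0.3034.

0.3034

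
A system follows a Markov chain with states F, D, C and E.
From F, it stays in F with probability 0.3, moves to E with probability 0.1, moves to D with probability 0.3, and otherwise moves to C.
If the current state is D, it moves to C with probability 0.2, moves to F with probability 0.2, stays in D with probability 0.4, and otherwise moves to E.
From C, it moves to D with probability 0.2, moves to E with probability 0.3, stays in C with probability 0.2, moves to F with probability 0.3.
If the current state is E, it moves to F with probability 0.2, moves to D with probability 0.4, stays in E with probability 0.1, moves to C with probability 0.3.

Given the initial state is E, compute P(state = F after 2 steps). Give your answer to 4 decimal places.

0.2500

Propagate the distribution vector 2 steps from E.
After 0 steps: (0.0000, 0.0000, 0.0000, 1.0000)
After 1 step: (0.2000, 0.4000, 0.3000, 0.1000)
After 2 steps: (0.2500, 0.3200, 0.2300, 0.2000)
P(in F after 2 steps) = 0.2500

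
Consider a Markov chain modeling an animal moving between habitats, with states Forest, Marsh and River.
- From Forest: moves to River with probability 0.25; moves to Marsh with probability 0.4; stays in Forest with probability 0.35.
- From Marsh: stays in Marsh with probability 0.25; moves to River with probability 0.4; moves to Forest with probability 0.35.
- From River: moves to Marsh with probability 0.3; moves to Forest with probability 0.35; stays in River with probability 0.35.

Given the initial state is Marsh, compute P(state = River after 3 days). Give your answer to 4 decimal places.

0.3311

Propagate the distribution vector 3 days from Marsh.
After 0 days: (0.0000, 1.0000, 0.0000)
After 1 day: (0.3500, 0.2500, 0.4000)
After 2 days: (0.3500, 0.3225, 0.3275)
After 3 days: (0.3500, 0.3189, 0.3311)
P(in River after 3 days) = 0.3311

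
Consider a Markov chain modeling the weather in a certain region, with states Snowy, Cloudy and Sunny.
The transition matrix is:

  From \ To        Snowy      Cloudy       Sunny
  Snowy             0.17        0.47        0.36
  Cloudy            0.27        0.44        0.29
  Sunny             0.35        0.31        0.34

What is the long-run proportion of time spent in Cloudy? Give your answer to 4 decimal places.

0.4058

Let the stationary distribution be π with π = πP and π_1 + π_2 + π_3 = 1.
π_1 = 0.17·π_1 + 0.27·π_2 + 0.35·π_3
π_2 = 0.47·π_1 + 0.44·π_2 + 0.31·π_3
Solving with the normalization constraint gives π = (0.2691, 0.4058, 0.3251).
So the stationary probability of Cloudy is 0.4058.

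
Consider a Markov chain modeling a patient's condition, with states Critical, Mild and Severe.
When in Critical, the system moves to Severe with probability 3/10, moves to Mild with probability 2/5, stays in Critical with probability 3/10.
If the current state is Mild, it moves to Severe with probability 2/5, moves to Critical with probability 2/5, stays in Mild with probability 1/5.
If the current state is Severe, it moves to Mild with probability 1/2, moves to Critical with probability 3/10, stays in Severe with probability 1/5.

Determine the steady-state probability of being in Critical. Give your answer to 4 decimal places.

0.3359

Let the stationary distribution be π with π = πP and π_1 + π_2 + π_3 = 1.
π_1 = 0.3·π_1 + 0.4·π_2 + 0.3·π_3
π_2 = 0.4·π_1 + 0.2·π_2 + 0.5·π_3
Solving with the normalization constraint gives π = (0.3359, 0.3588, 0.3053).
So the stationary probability of Critical is 0.3359.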